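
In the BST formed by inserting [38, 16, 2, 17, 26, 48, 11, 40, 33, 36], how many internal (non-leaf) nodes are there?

Tree built from: [38, 16, 2, 17, 26, 48, 11, 40, 33, 36]
Tree (level-order array): [38, 16, 48, 2, 17, 40, None, None, 11, None, 26, None, None, None, None, None, 33, None, 36]
Rule: An internal node has at least one child.
Per-node child counts:
  node 38: 2 child(ren)
  node 16: 2 child(ren)
  node 2: 1 child(ren)
  node 11: 0 child(ren)
  node 17: 1 child(ren)
  node 26: 1 child(ren)
  node 33: 1 child(ren)
  node 36: 0 child(ren)
  node 48: 1 child(ren)
  node 40: 0 child(ren)
Matching nodes: [38, 16, 2, 17, 26, 33, 48]
Count of internal (non-leaf) nodes: 7


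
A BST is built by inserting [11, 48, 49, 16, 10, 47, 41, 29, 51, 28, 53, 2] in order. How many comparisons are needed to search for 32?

Search path for 32: 11 -> 48 -> 16 -> 47 -> 41 -> 29
Found: False
Comparisons: 6


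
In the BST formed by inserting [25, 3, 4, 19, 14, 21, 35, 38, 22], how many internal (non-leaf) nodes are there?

Tree built from: [25, 3, 4, 19, 14, 21, 35, 38, 22]
Tree (level-order array): [25, 3, 35, None, 4, None, 38, None, 19, None, None, 14, 21, None, None, None, 22]
Rule: An internal node has at least one child.
Per-node child counts:
  node 25: 2 child(ren)
  node 3: 1 child(ren)
  node 4: 1 child(ren)
  node 19: 2 child(ren)
  node 14: 0 child(ren)
  node 21: 1 child(ren)
  node 22: 0 child(ren)
  node 35: 1 child(ren)
  node 38: 0 child(ren)
Matching nodes: [25, 3, 4, 19, 21, 35]
Count of internal (non-leaf) nodes: 6


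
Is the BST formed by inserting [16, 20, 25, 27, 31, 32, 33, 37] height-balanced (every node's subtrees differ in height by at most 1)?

Tree (level-order array): [16, None, 20, None, 25, None, 27, None, 31, None, 32, None, 33, None, 37]
Definition: a tree is height-balanced if, at every node, |h(left) - h(right)| <= 1 (empty subtree has height -1).
Bottom-up per-node check:
  node 37: h_left=-1, h_right=-1, diff=0 [OK], height=0
  node 33: h_left=-1, h_right=0, diff=1 [OK], height=1
  node 32: h_left=-1, h_right=1, diff=2 [FAIL (|-1-1|=2 > 1)], height=2
  node 31: h_left=-1, h_right=2, diff=3 [FAIL (|-1-2|=3 > 1)], height=3
  node 27: h_left=-1, h_right=3, diff=4 [FAIL (|-1-3|=4 > 1)], height=4
  node 25: h_left=-1, h_right=4, diff=5 [FAIL (|-1-4|=5 > 1)], height=5
  node 20: h_left=-1, h_right=5, diff=6 [FAIL (|-1-5|=6 > 1)], height=6
  node 16: h_left=-1, h_right=6, diff=7 [FAIL (|-1-6|=7 > 1)], height=7
Node 32 violates the condition: |-1 - 1| = 2 > 1.
Result: Not balanced


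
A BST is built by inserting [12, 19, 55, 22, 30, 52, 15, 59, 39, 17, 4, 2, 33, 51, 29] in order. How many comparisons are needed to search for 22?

Search path for 22: 12 -> 19 -> 55 -> 22
Found: True
Comparisons: 4


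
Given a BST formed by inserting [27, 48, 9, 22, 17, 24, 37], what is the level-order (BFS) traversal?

Tree insertion order: [27, 48, 9, 22, 17, 24, 37]
Tree (level-order array): [27, 9, 48, None, 22, 37, None, 17, 24]
BFS from the root, enqueuing left then right child of each popped node:
  queue [27] -> pop 27, enqueue [9, 48], visited so far: [27]
  queue [9, 48] -> pop 9, enqueue [22], visited so far: [27, 9]
  queue [48, 22] -> pop 48, enqueue [37], visited so far: [27, 9, 48]
  queue [22, 37] -> pop 22, enqueue [17, 24], visited so far: [27, 9, 48, 22]
  queue [37, 17, 24] -> pop 37, enqueue [none], visited so far: [27, 9, 48, 22, 37]
  queue [17, 24] -> pop 17, enqueue [none], visited so far: [27, 9, 48, 22, 37, 17]
  queue [24] -> pop 24, enqueue [none], visited so far: [27, 9, 48, 22, 37, 17, 24]
Result: [27, 9, 48, 22, 37, 17, 24]


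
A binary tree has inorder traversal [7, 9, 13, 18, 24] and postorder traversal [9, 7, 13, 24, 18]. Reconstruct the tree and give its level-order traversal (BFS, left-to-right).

Inorder:   [7, 9, 13, 18, 24]
Postorder: [9, 7, 13, 24, 18]
Algorithm: postorder visits root last, so walk postorder right-to-left;
each value is the root of the current inorder slice — split it at that
value, recurse on the right subtree first, then the left.
Recursive splits:
  root=18; inorder splits into left=[7, 9, 13], right=[24]
  root=24; inorder splits into left=[], right=[]
  root=13; inorder splits into left=[7, 9], right=[]
  root=7; inorder splits into left=[], right=[9]
  root=9; inorder splits into left=[], right=[]
Reconstructed level-order: [18, 13, 24, 7, 9]


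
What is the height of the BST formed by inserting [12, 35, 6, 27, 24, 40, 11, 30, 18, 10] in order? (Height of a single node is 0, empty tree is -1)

Insertion order: [12, 35, 6, 27, 24, 40, 11, 30, 18, 10]
Tree (level-order array): [12, 6, 35, None, 11, 27, 40, 10, None, 24, 30, None, None, None, None, 18]
Compute height bottom-up (empty subtree = -1):
  height(10) = 1 + max(-1, -1) = 0
  height(11) = 1 + max(0, -1) = 1
  height(6) = 1 + max(-1, 1) = 2
  height(18) = 1 + max(-1, -1) = 0
  height(24) = 1 + max(0, -1) = 1
  height(30) = 1 + max(-1, -1) = 0
  height(27) = 1 + max(1, 0) = 2
  height(40) = 1 + max(-1, -1) = 0
  height(35) = 1 + max(2, 0) = 3
  height(12) = 1 + max(2, 3) = 4
Height = 4


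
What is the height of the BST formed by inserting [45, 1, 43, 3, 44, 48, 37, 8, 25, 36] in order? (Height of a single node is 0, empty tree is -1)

Insertion order: [45, 1, 43, 3, 44, 48, 37, 8, 25, 36]
Tree (level-order array): [45, 1, 48, None, 43, None, None, 3, 44, None, 37, None, None, 8, None, None, 25, None, 36]
Compute height bottom-up (empty subtree = -1):
  height(36) = 1 + max(-1, -1) = 0
  height(25) = 1 + max(-1, 0) = 1
  height(8) = 1 + max(-1, 1) = 2
  height(37) = 1 + max(2, -1) = 3
  height(3) = 1 + max(-1, 3) = 4
  height(44) = 1 + max(-1, -1) = 0
  height(43) = 1 + max(4, 0) = 5
  height(1) = 1 + max(-1, 5) = 6
  height(48) = 1 + max(-1, -1) = 0
  height(45) = 1 + max(6, 0) = 7
Height = 7


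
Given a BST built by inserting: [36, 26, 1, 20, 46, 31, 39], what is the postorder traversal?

Tree insertion order: [36, 26, 1, 20, 46, 31, 39]
Tree (level-order array): [36, 26, 46, 1, 31, 39, None, None, 20]
Postorder traversal: [20, 1, 31, 26, 39, 46, 36]


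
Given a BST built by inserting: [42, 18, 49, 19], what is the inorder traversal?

Tree insertion order: [42, 18, 49, 19]
Tree (level-order array): [42, 18, 49, None, 19]
Inorder traversal: [18, 19, 42, 49]


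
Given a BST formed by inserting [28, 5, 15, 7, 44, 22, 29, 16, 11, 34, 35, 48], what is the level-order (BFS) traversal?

Tree insertion order: [28, 5, 15, 7, 44, 22, 29, 16, 11, 34, 35, 48]
Tree (level-order array): [28, 5, 44, None, 15, 29, 48, 7, 22, None, 34, None, None, None, 11, 16, None, None, 35]
BFS from the root, enqueuing left then right child of each popped node:
  queue [28] -> pop 28, enqueue [5, 44], visited so far: [28]
  queue [5, 44] -> pop 5, enqueue [15], visited so far: [28, 5]
  queue [44, 15] -> pop 44, enqueue [29, 48], visited so far: [28, 5, 44]
  queue [15, 29, 48] -> pop 15, enqueue [7, 22], visited so far: [28, 5, 44, 15]
  queue [29, 48, 7, 22] -> pop 29, enqueue [34], visited so far: [28, 5, 44, 15, 29]
  queue [48, 7, 22, 34] -> pop 48, enqueue [none], visited so far: [28, 5, 44, 15, 29, 48]
  queue [7, 22, 34] -> pop 7, enqueue [11], visited so far: [28, 5, 44, 15, 29, 48, 7]
  queue [22, 34, 11] -> pop 22, enqueue [16], visited so far: [28, 5, 44, 15, 29, 48, 7, 22]
  queue [34, 11, 16] -> pop 34, enqueue [35], visited so far: [28, 5, 44, 15, 29, 48, 7, 22, 34]
  queue [11, 16, 35] -> pop 11, enqueue [none], visited so far: [28, 5, 44, 15, 29, 48, 7, 22, 34, 11]
  queue [16, 35] -> pop 16, enqueue [none], visited so far: [28, 5, 44, 15, 29, 48, 7, 22, 34, 11, 16]
  queue [35] -> pop 35, enqueue [none], visited so far: [28, 5, 44, 15, 29, 48, 7, 22, 34, 11, 16, 35]
Result: [28, 5, 44, 15, 29, 48, 7, 22, 34, 11, 16, 35]


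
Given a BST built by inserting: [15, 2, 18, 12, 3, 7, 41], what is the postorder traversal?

Tree insertion order: [15, 2, 18, 12, 3, 7, 41]
Tree (level-order array): [15, 2, 18, None, 12, None, 41, 3, None, None, None, None, 7]
Postorder traversal: [7, 3, 12, 2, 41, 18, 15]


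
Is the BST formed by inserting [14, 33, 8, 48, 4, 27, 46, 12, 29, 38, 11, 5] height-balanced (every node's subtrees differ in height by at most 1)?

Tree (level-order array): [14, 8, 33, 4, 12, 27, 48, None, 5, 11, None, None, 29, 46, None, None, None, None, None, None, None, 38]
Definition: a tree is height-balanced if, at every node, |h(left) - h(right)| <= 1 (empty subtree has height -1).
Bottom-up per-node check:
  node 5: h_left=-1, h_right=-1, diff=0 [OK], height=0
  node 4: h_left=-1, h_right=0, diff=1 [OK], height=1
  node 11: h_left=-1, h_right=-1, diff=0 [OK], height=0
  node 12: h_left=0, h_right=-1, diff=1 [OK], height=1
  node 8: h_left=1, h_right=1, diff=0 [OK], height=2
  node 29: h_left=-1, h_right=-1, diff=0 [OK], height=0
  node 27: h_left=-1, h_right=0, diff=1 [OK], height=1
  node 38: h_left=-1, h_right=-1, diff=0 [OK], height=0
  node 46: h_left=0, h_right=-1, diff=1 [OK], height=1
  node 48: h_left=1, h_right=-1, diff=2 [FAIL (|1--1|=2 > 1)], height=2
  node 33: h_left=1, h_right=2, diff=1 [OK], height=3
  node 14: h_left=2, h_right=3, diff=1 [OK], height=4
Node 48 violates the condition: |1 - -1| = 2 > 1.
Result: Not balanced


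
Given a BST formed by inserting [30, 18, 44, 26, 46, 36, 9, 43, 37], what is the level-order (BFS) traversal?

Tree insertion order: [30, 18, 44, 26, 46, 36, 9, 43, 37]
Tree (level-order array): [30, 18, 44, 9, 26, 36, 46, None, None, None, None, None, 43, None, None, 37]
BFS from the root, enqueuing left then right child of each popped node:
  queue [30] -> pop 30, enqueue [18, 44], visited so far: [30]
  queue [18, 44] -> pop 18, enqueue [9, 26], visited so far: [30, 18]
  queue [44, 9, 26] -> pop 44, enqueue [36, 46], visited so far: [30, 18, 44]
  queue [9, 26, 36, 46] -> pop 9, enqueue [none], visited so far: [30, 18, 44, 9]
  queue [26, 36, 46] -> pop 26, enqueue [none], visited so far: [30, 18, 44, 9, 26]
  queue [36, 46] -> pop 36, enqueue [43], visited so far: [30, 18, 44, 9, 26, 36]
  queue [46, 43] -> pop 46, enqueue [none], visited so far: [30, 18, 44, 9, 26, 36, 46]
  queue [43] -> pop 43, enqueue [37], visited so far: [30, 18, 44, 9, 26, 36, 46, 43]
  queue [37] -> pop 37, enqueue [none], visited so far: [30, 18, 44, 9, 26, 36, 46, 43, 37]
Result: [30, 18, 44, 9, 26, 36, 46, 43, 37]


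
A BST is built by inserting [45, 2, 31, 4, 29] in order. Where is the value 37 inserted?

Starting tree (level order): [45, 2, None, None, 31, 4, None, None, 29]
Insertion path: 45 -> 2 -> 31
Result: insert 37 as right child of 31
Final tree (level order): [45, 2, None, None, 31, 4, 37, None, 29]


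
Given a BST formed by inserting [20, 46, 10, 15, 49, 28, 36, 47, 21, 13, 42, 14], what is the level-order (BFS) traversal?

Tree insertion order: [20, 46, 10, 15, 49, 28, 36, 47, 21, 13, 42, 14]
Tree (level-order array): [20, 10, 46, None, 15, 28, 49, 13, None, 21, 36, 47, None, None, 14, None, None, None, 42]
BFS from the root, enqueuing left then right child of each popped node:
  queue [20] -> pop 20, enqueue [10, 46], visited so far: [20]
  queue [10, 46] -> pop 10, enqueue [15], visited so far: [20, 10]
  queue [46, 15] -> pop 46, enqueue [28, 49], visited so far: [20, 10, 46]
  queue [15, 28, 49] -> pop 15, enqueue [13], visited so far: [20, 10, 46, 15]
  queue [28, 49, 13] -> pop 28, enqueue [21, 36], visited so far: [20, 10, 46, 15, 28]
  queue [49, 13, 21, 36] -> pop 49, enqueue [47], visited so far: [20, 10, 46, 15, 28, 49]
  queue [13, 21, 36, 47] -> pop 13, enqueue [14], visited so far: [20, 10, 46, 15, 28, 49, 13]
  queue [21, 36, 47, 14] -> pop 21, enqueue [none], visited so far: [20, 10, 46, 15, 28, 49, 13, 21]
  queue [36, 47, 14] -> pop 36, enqueue [42], visited so far: [20, 10, 46, 15, 28, 49, 13, 21, 36]
  queue [47, 14, 42] -> pop 47, enqueue [none], visited so far: [20, 10, 46, 15, 28, 49, 13, 21, 36, 47]
  queue [14, 42] -> pop 14, enqueue [none], visited so far: [20, 10, 46, 15, 28, 49, 13, 21, 36, 47, 14]
  queue [42] -> pop 42, enqueue [none], visited so far: [20, 10, 46, 15, 28, 49, 13, 21, 36, 47, 14, 42]
Result: [20, 10, 46, 15, 28, 49, 13, 21, 36, 47, 14, 42]


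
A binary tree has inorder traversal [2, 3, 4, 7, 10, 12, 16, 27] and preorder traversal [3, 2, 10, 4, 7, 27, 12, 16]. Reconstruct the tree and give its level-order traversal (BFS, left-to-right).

Inorder:  [2, 3, 4, 7, 10, 12, 16, 27]
Preorder: [3, 2, 10, 4, 7, 27, 12, 16]
Algorithm: preorder visits root first, so consume preorder in order;
for each root, split the current inorder slice at that value into
left-subtree inorder and right-subtree inorder, then recurse.
Recursive splits:
  root=3; inorder splits into left=[2], right=[4, 7, 10, 12, 16, 27]
  root=2; inorder splits into left=[], right=[]
  root=10; inorder splits into left=[4, 7], right=[12, 16, 27]
  root=4; inorder splits into left=[], right=[7]
  root=7; inorder splits into left=[], right=[]
  root=27; inorder splits into left=[12, 16], right=[]
  root=12; inorder splits into left=[], right=[16]
  root=16; inorder splits into left=[], right=[]
Reconstructed level-order: [3, 2, 10, 4, 27, 7, 12, 16]


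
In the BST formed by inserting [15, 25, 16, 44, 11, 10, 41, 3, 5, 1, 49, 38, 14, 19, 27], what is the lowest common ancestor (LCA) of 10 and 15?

Tree insertion order: [15, 25, 16, 44, 11, 10, 41, 3, 5, 1, 49, 38, 14, 19, 27]
Tree (level-order array): [15, 11, 25, 10, 14, 16, 44, 3, None, None, None, None, 19, 41, 49, 1, 5, None, None, 38, None, None, None, None, None, None, None, 27]
In a BST, the LCA of p=10, q=15 is the first node v on the
root-to-leaf path with p <= v <= q (go left if both < v, right if both > v).
Walk from root:
  at 15: 10 <= 15 <= 15, this is the LCA
LCA = 15


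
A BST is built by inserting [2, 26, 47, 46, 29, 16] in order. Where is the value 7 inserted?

Starting tree (level order): [2, None, 26, 16, 47, None, None, 46, None, 29]
Insertion path: 2 -> 26 -> 16
Result: insert 7 as left child of 16
Final tree (level order): [2, None, 26, 16, 47, 7, None, 46, None, None, None, 29]


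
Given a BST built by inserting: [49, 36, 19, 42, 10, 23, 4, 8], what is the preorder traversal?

Tree insertion order: [49, 36, 19, 42, 10, 23, 4, 8]
Tree (level-order array): [49, 36, None, 19, 42, 10, 23, None, None, 4, None, None, None, None, 8]
Preorder traversal: [49, 36, 19, 10, 4, 8, 23, 42]


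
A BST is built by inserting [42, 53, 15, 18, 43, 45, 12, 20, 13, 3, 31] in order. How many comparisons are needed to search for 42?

Search path for 42: 42
Found: True
Comparisons: 1


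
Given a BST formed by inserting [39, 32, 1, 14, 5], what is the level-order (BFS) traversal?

Tree insertion order: [39, 32, 1, 14, 5]
Tree (level-order array): [39, 32, None, 1, None, None, 14, 5]
BFS from the root, enqueuing left then right child of each popped node:
  queue [39] -> pop 39, enqueue [32], visited so far: [39]
  queue [32] -> pop 32, enqueue [1], visited so far: [39, 32]
  queue [1] -> pop 1, enqueue [14], visited so far: [39, 32, 1]
  queue [14] -> pop 14, enqueue [5], visited so far: [39, 32, 1, 14]
  queue [5] -> pop 5, enqueue [none], visited so far: [39, 32, 1, 14, 5]
Result: [39, 32, 1, 14, 5]


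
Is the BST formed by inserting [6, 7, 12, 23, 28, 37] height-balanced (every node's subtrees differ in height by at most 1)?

Tree (level-order array): [6, None, 7, None, 12, None, 23, None, 28, None, 37]
Definition: a tree is height-balanced if, at every node, |h(left) - h(right)| <= 1 (empty subtree has height -1).
Bottom-up per-node check:
  node 37: h_left=-1, h_right=-1, diff=0 [OK], height=0
  node 28: h_left=-1, h_right=0, diff=1 [OK], height=1
  node 23: h_left=-1, h_right=1, diff=2 [FAIL (|-1-1|=2 > 1)], height=2
  node 12: h_left=-1, h_right=2, diff=3 [FAIL (|-1-2|=3 > 1)], height=3
  node 7: h_left=-1, h_right=3, diff=4 [FAIL (|-1-3|=4 > 1)], height=4
  node 6: h_left=-1, h_right=4, diff=5 [FAIL (|-1-4|=5 > 1)], height=5
Node 23 violates the condition: |-1 - 1| = 2 > 1.
Result: Not balanced


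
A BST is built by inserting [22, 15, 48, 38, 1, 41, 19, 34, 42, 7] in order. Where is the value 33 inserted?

Starting tree (level order): [22, 15, 48, 1, 19, 38, None, None, 7, None, None, 34, 41, None, None, None, None, None, 42]
Insertion path: 22 -> 48 -> 38 -> 34
Result: insert 33 as left child of 34
Final tree (level order): [22, 15, 48, 1, 19, 38, None, None, 7, None, None, 34, 41, None, None, 33, None, None, 42]


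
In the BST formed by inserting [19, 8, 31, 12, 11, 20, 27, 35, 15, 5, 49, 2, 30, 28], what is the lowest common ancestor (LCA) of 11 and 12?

Tree insertion order: [19, 8, 31, 12, 11, 20, 27, 35, 15, 5, 49, 2, 30, 28]
Tree (level-order array): [19, 8, 31, 5, 12, 20, 35, 2, None, 11, 15, None, 27, None, 49, None, None, None, None, None, None, None, 30, None, None, 28]
In a BST, the LCA of p=11, q=12 is the first node v on the
root-to-leaf path with p <= v <= q (go left if both < v, right if both > v).
Walk from root:
  at 19: both 11 and 12 < 19, go left
  at 8: both 11 and 12 > 8, go right
  at 12: 11 <= 12 <= 12, this is the LCA
LCA = 12


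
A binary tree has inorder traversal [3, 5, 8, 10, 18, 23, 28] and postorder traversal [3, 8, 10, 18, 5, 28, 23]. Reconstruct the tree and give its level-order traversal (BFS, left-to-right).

Inorder:   [3, 5, 8, 10, 18, 23, 28]
Postorder: [3, 8, 10, 18, 5, 28, 23]
Algorithm: postorder visits root last, so walk postorder right-to-left;
each value is the root of the current inorder slice — split it at that
value, recurse on the right subtree first, then the left.
Recursive splits:
  root=23; inorder splits into left=[3, 5, 8, 10, 18], right=[28]
  root=28; inorder splits into left=[], right=[]
  root=5; inorder splits into left=[3], right=[8, 10, 18]
  root=18; inorder splits into left=[8, 10], right=[]
  root=10; inorder splits into left=[8], right=[]
  root=8; inorder splits into left=[], right=[]
  root=3; inorder splits into left=[], right=[]
Reconstructed level-order: [23, 5, 28, 3, 18, 10, 8]


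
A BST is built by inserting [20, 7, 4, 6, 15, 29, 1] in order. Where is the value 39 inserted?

Starting tree (level order): [20, 7, 29, 4, 15, None, None, 1, 6]
Insertion path: 20 -> 29
Result: insert 39 as right child of 29
Final tree (level order): [20, 7, 29, 4, 15, None, 39, 1, 6]


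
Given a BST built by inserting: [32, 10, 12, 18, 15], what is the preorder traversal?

Tree insertion order: [32, 10, 12, 18, 15]
Tree (level-order array): [32, 10, None, None, 12, None, 18, 15]
Preorder traversal: [32, 10, 12, 18, 15]


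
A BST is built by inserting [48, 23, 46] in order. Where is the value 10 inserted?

Starting tree (level order): [48, 23, None, None, 46]
Insertion path: 48 -> 23
Result: insert 10 as left child of 23
Final tree (level order): [48, 23, None, 10, 46]


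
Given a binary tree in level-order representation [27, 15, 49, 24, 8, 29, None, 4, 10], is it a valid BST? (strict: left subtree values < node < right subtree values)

Level-order array: [27, 15, 49, 24, 8, 29, None, 4, 10]
Validate using subtree bounds (lo, hi): at each node, require lo < value < hi,
then recurse left with hi=value and right with lo=value.
Preorder trace (stopping at first violation):
  at node 27 with bounds (-inf, +inf): OK
  at node 15 with bounds (-inf, 27): OK
  at node 24 with bounds (-inf, 15): VIOLATION
Node 24 violates its bound: not (-inf < 24 < 15).
Result: Not a valid BST


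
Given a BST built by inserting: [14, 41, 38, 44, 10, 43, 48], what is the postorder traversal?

Tree insertion order: [14, 41, 38, 44, 10, 43, 48]
Tree (level-order array): [14, 10, 41, None, None, 38, 44, None, None, 43, 48]
Postorder traversal: [10, 38, 43, 48, 44, 41, 14]


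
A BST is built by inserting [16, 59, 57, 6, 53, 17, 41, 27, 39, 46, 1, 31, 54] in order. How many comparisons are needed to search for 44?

Search path for 44: 16 -> 59 -> 57 -> 53 -> 17 -> 41 -> 46
Found: False
Comparisons: 7


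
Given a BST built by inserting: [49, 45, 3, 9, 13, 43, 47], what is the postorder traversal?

Tree insertion order: [49, 45, 3, 9, 13, 43, 47]
Tree (level-order array): [49, 45, None, 3, 47, None, 9, None, None, None, 13, None, 43]
Postorder traversal: [43, 13, 9, 3, 47, 45, 49]


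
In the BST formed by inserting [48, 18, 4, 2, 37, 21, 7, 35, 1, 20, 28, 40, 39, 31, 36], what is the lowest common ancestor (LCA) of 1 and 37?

Tree insertion order: [48, 18, 4, 2, 37, 21, 7, 35, 1, 20, 28, 40, 39, 31, 36]
Tree (level-order array): [48, 18, None, 4, 37, 2, 7, 21, 40, 1, None, None, None, 20, 35, 39, None, None, None, None, None, 28, 36, None, None, None, 31]
In a BST, the LCA of p=1, q=37 is the first node v on the
root-to-leaf path with p <= v <= q (go left if both < v, right if both > v).
Walk from root:
  at 48: both 1 and 37 < 48, go left
  at 18: 1 <= 18 <= 37, this is the LCA
LCA = 18


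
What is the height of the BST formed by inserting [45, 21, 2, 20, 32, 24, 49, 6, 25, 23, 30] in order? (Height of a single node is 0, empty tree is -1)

Insertion order: [45, 21, 2, 20, 32, 24, 49, 6, 25, 23, 30]
Tree (level-order array): [45, 21, 49, 2, 32, None, None, None, 20, 24, None, 6, None, 23, 25, None, None, None, None, None, 30]
Compute height bottom-up (empty subtree = -1):
  height(6) = 1 + max(-1, -1) = 0
  height(20) = 1 + max(0, -1) = 1
  height(2) = 1 + max(-1, 1) = 2
  height(23) = 1 + max(-1, -1) = 0
  height(30) = 1 + max(-1, -1) = 0
  height(25) = 1 + max(-1, 0) = 1
  height(24) = 1 + max(0, 1) = 2
  height(32) = 1 + max(2, -1) = 3
  height(21) = 1 + max(2, 3) = 4
  height(49) = 1 + max(-1, -1) = 0
  height(45) = 1 + max(4, 0) = 5
Height = 5


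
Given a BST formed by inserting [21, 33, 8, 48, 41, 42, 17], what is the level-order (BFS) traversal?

Tree insertion order: [21, 33, 8, 48, 41, 42, 17]
Tree (level-order array): [21, 8, 33, None, 17, None, 48, None, None, 41, None, None, 42]
BFS from the root, enqueuing left then right child of each popped node:
  queue [21] -> pop 21, enqueue [8, 33], visited so far: [21]
  queue [8, 33] -> pop 8, enqueue [17], visited so far: [21, 8]
  queue [33, 17] -> pop 33, enqueue [48], visited so far: [21, 8, 33]
  queue [17, 48] -> pop 17, enqueue [none], visited so far: [21, 8, 33, 17]
  queue [48] -> pop 48, enqueue [41], visited so far: [21, 8, 33, 17, 48]
  queue [41] -> pop 41, enqueue [42], visited so far: [21, 8, 33, 17, 48, 41]
  queue [42] -> pop 42, enqueue [none], visited so far: [21, 8, 33, 17, 48, 41, 42]
Result: [21, 8, 33, 17, 48, 41, 42]


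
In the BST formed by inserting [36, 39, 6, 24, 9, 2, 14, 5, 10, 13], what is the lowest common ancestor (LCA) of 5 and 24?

Tree insertion order: [36, 39, 6, 24, 9, 2, 14, 5, 10, 13]
Tree (level-order array): [36, 6, 39, 2, 24, None, None, None, 5, 9, None, None, None, None, 14, 10, None, None, 13]
In a BST, the LCA of p=5, q=24 is the first node v on the
root-to-leaf path with p <= v <= q (go left if both < v, right if both > v).
Walk from root:
  at 36: both 5 and 24 < 36, go left
  at 6: 5 <= 6 <= 24, this is the LCA
LCA = 6


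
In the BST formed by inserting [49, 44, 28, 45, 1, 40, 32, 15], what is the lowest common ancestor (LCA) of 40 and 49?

Tree insertion order: [49, 44, 28, 45, 1, 40, 32, 15]
Tree (level-order array): [49, 44, None, 28, 45, 1, 40, None, None, None, 15, 32]
In a BST, the LCA of p=40, q=49 is the first node v on the
root-to-leaf path with p <= v <= q (go left if both < v, right if both > v).
Walk from root:
  at 49: 40 <= 49 <= 49, this is the LCA
LCA = 49


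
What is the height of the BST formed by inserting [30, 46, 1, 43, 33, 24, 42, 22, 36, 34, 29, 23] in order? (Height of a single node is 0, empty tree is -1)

Insertion order: [30, 46, 1, 43, 33, 24, 42, 22, 36, 34, 29, 23]
Tree (level-order array): [30, 1, 46, None, 24, 43, None, 22, 29, 33, None, None, 23, None, None, None, 42, None, None, 36, None, 34]
Compute height bottom-up (empty subtree = -1):
  height(23) = 1 + max(-1, -1) = 0
  height(22) = 1 + max(-1, 0) = 1
  height(29) = 1 + max(-1, -1) = 0
  height(24) = 1 + max(1, 0) = 2
  height(1) = 1 + max(-1, 2) = 3
  height(34) = 1 + max(-1, -1) = 0
  height(36) = 1 + max(0, -1) = 1
  height(42) = 1 + max(1, -1) = 2
  height(33) = 1 + max(-1, 2) = 3
  height(43) = 1 + max(3, -1) = 4
  height(46) = 1 + max(4, -1) = 5
  height(30) = 1 + max(3, 5) = 6
Height = 6


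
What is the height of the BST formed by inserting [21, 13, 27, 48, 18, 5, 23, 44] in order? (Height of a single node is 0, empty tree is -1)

Insertion order: [21, 13, 27, 48, 18, 5, 23, 44]
Tree (level-order array): [21, 13, 27, 5, 18, 23, 48, None, None, None, None, None, None, 44]
Compute height bottom-up (empty subtree = -1):
  height(5) = 1 + max(-1, -1) = 0
  height(18) = 1 + max(-1, -1) = 0
  height(13) = 1 + max(0, 0) = 1
  height(23) = 1 + max(-1, -1) = 0
  height(44) = 1 + max(-1, -1) = 0
  height(48) = 1 + max(0, -1) = 1
  height(27) = 1 + max(0, 1) = 2
  height(21) = 1 + max(1, 2) = 3
Height = 3


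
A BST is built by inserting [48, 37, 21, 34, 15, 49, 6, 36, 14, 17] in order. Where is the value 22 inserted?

Starting tree (level order): [48, 37, 49, 21, None, None, None, 15, 34, 6, 17, None, 36, None, 14]
Insertion path: 48 -> 37 -> 21 -> 34
Result: insert 22 as left child of 34
Final tree (level order): [48, 37, 49, 21, None, None, None, 15, 34, 6, 17, 22, 36, None, 14]


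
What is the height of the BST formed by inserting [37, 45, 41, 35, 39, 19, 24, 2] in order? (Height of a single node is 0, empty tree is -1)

Insertion order: [37, 45, 41, 35, 39, 19, 24, 2]
Tree (level-order array): [37, 35, 45, 19, None, 41, None, 2, 24, 39]
Compute height bottom-up (empty subtree = -1):
  height(2) = 1 + max(-1, -1) = 0
  height(24) = 1 + max(-1, -1) = 0
  height(19) = 1 + max(0, 0) = 1
  height(35) = 1 + max(1, -1) = 2
  height(39) = 1 + max(-1, -1) = 0
  height(41) = 1 + max(0, -1) = 1
  height(45) = 1 + max(1, -1) = 2
  height(37) = 1 + max(2, 2) = 3
Height = 3


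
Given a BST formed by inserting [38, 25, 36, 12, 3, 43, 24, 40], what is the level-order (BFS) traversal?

Tree insertion order: [38, 25, 36, 12, 3, 43, 24, 40]
Tree (level-order array): [38, 25, 43, 12, 36, 40, None, 3, 24]
BFS from the root, enqueuing left then right child of each popped node:
  queue [38] -> pop 38, enqueue [25, 43], visited so far: [38]
  queue [25, 43] -> pop 25, enqueue [12, 36], visited so far: [38, 25]
  queue [43, 12, 36] -> pop 43, enqueue [40], visited so far: [38, 25, 43]
  queue [12, 36, 40] -> pop 12, enqueue [3, 24], visited so far: [38, 25, 43, 12]
  queue [36, 40, 3, 24] -> pop 36, enqueue [none], visited so far: [38, 25, 43, 12, 36]
  queue [40, 3, 24] -> pop 40, enqueue [none], visited so far: [38, 25, 43, 12, 36, 40]
  queue [3, 24] -> pop 3, enqueue [none], visited so far: [38, 25, 43, 12, 36, 40, 3]
  queue [24] -> pop 24, enqueue [none], visited so far: [38, 25, 43, 12, 36, 40, 3, 24]
Result: [38, 25, 43, 12, 36, 40, 3, 24]


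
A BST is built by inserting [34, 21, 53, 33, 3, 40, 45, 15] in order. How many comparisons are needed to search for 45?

Search path for 45: 34 -> 53 -> 40 -> 45
Found: True
Comparisons: 4


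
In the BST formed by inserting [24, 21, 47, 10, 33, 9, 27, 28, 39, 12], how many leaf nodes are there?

Tree built from: [24, 21, 47, 10, 33, 9, 27, 28, 39, 12]
Tree (level-order array): [24, 21, 47, 10, None, 33, None, 9, 12, 27, 39, None, None, None, None, None, 28]
Rule: A leaf has 0 children.
Per-node child counts:
  node 24: 2 child(ren)
  node 21: 1 child(ren)
  node 10: 2 child(ren)
  node 9: 0 child(ren)
  node 12: 0 child(ren)
  node 47: 1 child(ren)
  node 33: 2 child(ren)
  node 27: 1 child(ren)
  node 28: 0 child(ren)
  node 39: 0 child(ren)
Matching nodes: [9, 12, 28, 39]
Count of leaf nodes: 4


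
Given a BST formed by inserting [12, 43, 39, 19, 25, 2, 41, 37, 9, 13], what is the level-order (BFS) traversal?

Tree insertion order: [12, 43, 39, 19, 25, 2, 41, 37, 9, 13]
Tree (level-order array): [12, 2, 43, None, 9, 39, None, None, None, 19, 41, 13, 25, None, None, None, None, None, 37]
BFS from the root, enqueuing left then right child of each popped node:
  queue [12] -> pop 12, enqueue [2, 43], visited so far: [12]
  queue [2, 43] -> pop 2, enqueue [9], visited so far: [12, 2]
  queue [43, 9] -> pop 43, enqueue [39], visited so far: [12, 2, 43]
  queue [9, 39] -> pop 9, enqueue [none], visited so far: [12, 2, 43, 9]
  queue [39] -> pop 39, enqueue [19, 41], visited so far: [12, 2, 43, 9, 39]
  queue [19, 41] -> pop 19, enqueue [13, 25], visited so far: [12, 2, 43, 9, 39, 19]
  queue [41, 13, 25] -> pop 41, enqueue [none], visited so far: [12, 2, 43, 9, 39, 19, 41]
  queue [13, 25] -> pop 13, enqueue [none], visited so far: [12, 2, 43, 9, 39, 19, 41, 13]
  queue [25] -> pop 25, enqueue [37], visited so far: [12, 2, 43, 9, 39, 19, 41, 13, 25]
  queue [37] -> pop 37, enqueue [none], visited so far: [12, 2, 43, 9, 39, 19, 41, 13, 25, 37]
Result: [12, 2, 43, 9, 39, 19, 41, 13, 25, 37]


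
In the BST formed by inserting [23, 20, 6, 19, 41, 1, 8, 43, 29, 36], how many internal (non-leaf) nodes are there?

Tree built from: [23, 20, 6, 19, 41, 1, 8, 43, 29, 36]
Tree (level-order array): [23, 20, 41, 6, None, 29, 43, 1, 19, None, 36, None, None, None, None, 8]
Rule: An internal node has at least one child.
Per-node child counts:
  node 23: 2 child(ren)
  node 20: 1 child(ren)
  node 6: 2 child(ren)
  node 1: 0 child(ren)
  node 19: 1 child(ren)
  node 8: 0 child(ren)
  node 41: 2 child(ren)
  node 29: 1 child(ren)
  node 36: 0 child(ren)
  node 43: 0 child(ren)
Matching nodes: [23, 20, 6, 19, 41, 29]
Count of internal (non-leaf) nodes: 6


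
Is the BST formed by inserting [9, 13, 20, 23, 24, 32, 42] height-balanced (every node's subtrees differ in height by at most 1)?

Tree (level-order array): [9, None, 13, None, 20, None, 23, None, 24, None, 32, None, 42]
Definition: a tree is height-balanced if, at every node, |h(left) - h(right)| <= 1 (empty subtree has height -1).
Bottom-up per-node check:
  node 42: h_left=-1, h_right=-1, diff=0 [OK], height=0
  node 32: h_left=-1, h_right=0, diff=1 [OK], height=1
  node 24: h_left=-1, h_right=1, diff=2 [FAIL (|-1-1|=2 > 1)], height=2
  node 23: h_left=-1, h_right=2, diff=3 [FAIL (|-1-2|=3 > 1)], height=3
  node 20: h_left=-1, h_right=3, diff=4 [FAIL (|-1-3|=4 > 1)], height=4
  node 13: h_left=-1, h_right=4, diff=5 [FAIL (|-1-4|=5 > 1)], height=5
  node 9: h_left=-1, h_right=5, diff=6 [FAIL (|-1-5|=6 > 1)], height=6
Node 24 violates the condition: |-1 - 1| = 2 > 1.
Result: Not balanced


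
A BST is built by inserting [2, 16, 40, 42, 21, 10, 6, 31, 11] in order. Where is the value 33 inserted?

Starting tree (level order): [2, None, 16, 10, 40, 6, 11, 21, 42, None, None, None, None, None, 31]
Insertion path: 2 -> 16 -> 40 -> 21 -> 31
Result: insert 33 as right child of 31
Final tree (level order): [2, None, 16, 10, 40, 6, 11, 21, 42, None, None, None, None, None, 31, None, None, None, 33]


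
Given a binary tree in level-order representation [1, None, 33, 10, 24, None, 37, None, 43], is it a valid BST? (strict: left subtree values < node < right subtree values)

Level-order array: [1, None, 33, 10, 24, None, 37, None, 43]
Validate using subtree bounds (lo, hi): at each node, require lo < value < hi,
then recurse left with hi=value and right with lo=value.
Preorder trace (stopping at first violation):
  at node 1 with bounds (-inf, +inf): OK
  at node 33 with bounds (1, +inf): OK
  at node 10 with bounds (1, 33): OK
  at node 37 with bounds (10, 33): VIOLATION
Node 37 violates its bound: not (10 < 37 < 33).
Result: Not a valid BST


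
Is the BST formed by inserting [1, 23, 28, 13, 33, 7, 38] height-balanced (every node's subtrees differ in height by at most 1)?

Tree (level-order array): [1, None, 23, 13, 28, 7, None, None, 33, None, None, None, 38]
Definition: a tree is height-balanced if, at every node, |h(left) - h(right)| <= 1 (empty subtree has height -1).
Bottom-up per-node check:
  node 7: h_left=-1, h_right=-1, diff=0 [OK], height=0
  node 13: h_left=0, h_right=-1, diff=1 [OK], height=1
  node 38: h_left=-1, h_right=-1, diff=0 [OK], height=0
  node 33: h_left=-1, h_right=0, diff=1 [OK], height=1
  node 28: h_left=-1, h_right=1, diff=2 [FAIL (|-1-1|=2 > 1)], height=2
  node 23: h_left=1, h_right=2, diff=1 [OK], height=3
  node 1: h_left=-1, h_right=3, diff=4 [FAIL (|-1-3|=4 > 1)], height=4
Node 28 violates the condition: |-1 - 1| = 2 > 1.
Result: Not balanced


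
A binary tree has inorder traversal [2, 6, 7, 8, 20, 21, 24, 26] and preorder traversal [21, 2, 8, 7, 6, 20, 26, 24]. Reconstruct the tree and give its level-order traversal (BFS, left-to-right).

Inorder:  [2, 6, 7, 8, 20, 21, 24, 26]
Preorder: [21, 2, 8, 7, 6, 20, 26, 24]
Algorithm: preorder visits root first, so consume preorder in order;
for each root, split the current inorder slice at that value into
left-subtree inorder and right-subtree inorder, then recurse.
Recursive splits:
  root=21; inorder splits into left=[2, 6, 7, 8, 20], right=[24, 26]
  root=2; inorder splits into left=[], right=[6, 7, 8, 20]
  root=8; inorder splits into left=[6, 7], right=[20]
  root=7; inorder splits into left=[6], right=[]
  root=6; inorder splits into left=[], right=[]
  root=20; inorder splits into left=[], right=[]
  root=26; inorder splits into left=[24], right=[]
  root=24; inorder splits into left=[], right=[]
Reconstructed level-order: [21, 2, 26, 8, 24, 7, 20, 6]


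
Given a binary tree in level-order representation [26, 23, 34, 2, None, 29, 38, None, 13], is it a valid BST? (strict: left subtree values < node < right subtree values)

Level-order array: [26, 23, 34, 2, None, 29, 38, None, 13]
Validate using subtree bounds (lo, hi): at each node, require lo < value < hi,
then recurse left with hi=value and right with lo=value.
Preorder trace (stopping at first violation):
  at node 26 with bounds (-inf, +inf): OK
  at node 23 with bounds (-inf, 26): OK
  at node 2 with bounds (-inf, 23): OK
  at node 13 with bounds (2, 23): OK
  at node 34 with bounds (26, +inf): OK
  at node 29 with bounds (26, 34): OK
  at node 38 with bounds (34, +inf): OK
No violation found at any node.
Result: Valid BST


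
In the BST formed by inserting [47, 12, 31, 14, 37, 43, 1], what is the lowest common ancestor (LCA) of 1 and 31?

Tree insertion order: [47, 12, 31, 14, 37, 43, 1]
Tree (level-order array): [47, 12, None, 1, 31, None, None, 14, 37, None, None, None, 43]
In a BST, the LCA of p=1, q=31 is the first node v on the
root-to-leaf path with p <= v <= q (go left if both < v, right if both > v).
Walk from root:
  at 47: both 1 and 31 < 47, go left
  at 12: 1 <= 12 <= 31, this is the LCA
LCA = 12


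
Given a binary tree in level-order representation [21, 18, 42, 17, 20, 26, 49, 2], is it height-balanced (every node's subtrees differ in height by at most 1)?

Tree (level-order array): [21, 18, 42, 17, 20, 26, 49, 2]
Definition: a tree is height-balanced if, at every node, |h(left) - h(right)| <= 1 (empty subtree has height -1).
Bottom-up per-node check:
  node 2: h_left=-1, h_right=-1, diff=0 [OK], height=0
  node 17: h_left=0, h_right=-1, diff=1 [OK], height=1
  node 20: h_left=-1, h_right=-1, diff=0 [OK], height=0
  node 18: h_left=1, h_right=0, diff=1 [OK], height=2
  node 26: h_left=-1, h_right=-1, diff=0 [OK], height=0
  node 49: h_left=-1, h_right=-1, diff=0 [OK], height=0
  node 42: h_left=0, h_right=0, diff=0 [OK], height=1
  node 21: h_left=2, h_right=1, diff=1 [OK], height=3
All nodes satisfy the balance condition.
Result: Balanced


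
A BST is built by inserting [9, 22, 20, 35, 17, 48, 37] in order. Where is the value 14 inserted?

Starting tree (level order): [9, None, 22, 20, 35, 17, None, None, 48, None, None, 37]
Insertion path: 9 -> 22 -> 20 -> 17
Result: insert 14 as left child of 17
Final tree (level order): [9, None, 22, 20, 35, 17, None, None, 48, 14, None, 37]


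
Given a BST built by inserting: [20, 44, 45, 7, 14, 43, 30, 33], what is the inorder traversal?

Tree insertion order: [20, 44, 45, 7, 14, 43, 30, 33]
Tree (level-order array): [20, 7, 44, None, 14, 43, 45, None, None, 30, None, None, None, None, 33]
Inorder traversal: [7, 14, 20, 30, 33, 43, 44, 45]


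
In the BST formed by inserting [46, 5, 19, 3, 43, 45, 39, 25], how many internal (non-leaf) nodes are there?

Tree built from: [46, 5, 19, 3, 43, 45, 39, 25]
Tree (level-order array): [46, 5, None, 3, 19, None, None, None, 43, 39, 45, 25]
Rule: An internal node has at least one child.
Per-node child counts:
  node 46: 1 child(ren)
  node 5: 2 child(ren)
  node 3: 0 child(ren)
  node 19: 1 child(ren)
  node 43: 2 child(ren)
  node 39: 1 child(ren)
  node 25: 0 child(ren)
  node 45: 0 child(ren)
Matching nodes: [46, 5, 19, 43, 39]
Count of internal (non-leaf) nodes: 5


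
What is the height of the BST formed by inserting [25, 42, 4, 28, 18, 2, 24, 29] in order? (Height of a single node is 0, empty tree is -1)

Insertion order: [25, 42, 4, 28, 18, 2, 24, 29]
Tree (level-order array): [25, 4, 42, 2, 18, 28, None, None, None, None, 24, None, 29]
Compute height bottom-up (empty subtree = -1):
  height(2) = 1 + max(-1, -1) = 0
  height(24) = 1 + max(-1, -1) = 0
  height(18) = 1 + max(-1, 0) = 1
  height(4) = 1 + max(0, 1) = 2
  height(29) = 1 + max(-1, -1) = 0
  height(28) = 1 + max(-1, 0) = 1
  height(42) = 1 + max(1, -1) = 2
  height(25) = 1 + max(2, 2) = 3
Height = 3


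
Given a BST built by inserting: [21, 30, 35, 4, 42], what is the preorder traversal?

Tree insertion order: [21, 30, 35, 4, 42]
Tree (level-order array): [21, 4, 30, None, None, None, 35, None, 42]
Preorder traversal: [21, 4, 30, 35, 42]


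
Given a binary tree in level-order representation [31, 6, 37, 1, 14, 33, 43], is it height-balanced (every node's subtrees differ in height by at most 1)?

Tree (level-order array): [31, 6, 37, 1, 14, 33, 43]
Definition: a tree is height-balanced if, at every node, |h(left) - h(right)| <= 1 (empty subtree has height -1).
Bottom-up per-node check:
  node 1: h_left=-1, h_right=-1, diff=0 [OK], height=0
  node 14: h_left=-1, h_right=-1, diff=0 [OK], height=0
  node 6: h_left=0, h_right=0, diff=0 [OK], height=1
  node 33: h_left=-1, h_right=-1, diff=0 [OK], height=0
  node 43: h_left=-1, h_right=-1, diff=0 [OK], height=0
  node 37: h_left=0, h_right=0, diff=0 [OK], height=1
  node 31: h_left=1, h_right=1, diff=0 [OK], height=2
All nodes satisfy the balance condition.
Result: Balanced


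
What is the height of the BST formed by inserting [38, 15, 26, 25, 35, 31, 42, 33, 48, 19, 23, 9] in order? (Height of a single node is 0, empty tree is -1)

Insertion order: [38, 15, 26, 25, 35, 31, 42, 33, 48, 19, 23, 9]
Tree (level-order array): [38, 15, 42, 9, 26, None, 48, None, None, 25, 35, None, None, 19, None, 31, None, None, 23, None, 33]
Compute height bottom-up (empty subtree = -1):
  height(9) = 1 + max(-1, -1) = 0
  height(23) = 1 + max(-1, -1) = 0
  height(19) = 1 + max(-1, 0) = 1
  height(25) = 1 + max(1, -1) = 2
  height(33) = 1 + max(-1, -1) = 0
  height(31) = 1 + max(-1, 0) = 1
  height(35) = 1 + max(1, -1) = 2
  height(26) = 1 + max(2, 2) = 3
  height(15) = 1 + max(0, 3) = 4
  height(48) = 1 + max(-1, -1) = 0
  height(42) = 1 + max(-1, 0) = 1
  height(38) = 1 + max(4, 1) = 5
Height = 5


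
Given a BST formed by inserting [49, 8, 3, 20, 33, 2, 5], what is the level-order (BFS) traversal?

Tree insertion order: [49, 8, 3, 20, 33, 2, 5]
Tree (level-order array): [49, 8, None, 3, 20, 2, 5, None, 33]
BFS from the root, enqueuing left then right child of each popped node:
  queue [49] -> pop 49, enqueue [8], visited so far: [49]
  queue [8] -> pop 8, enqueue [3, 20], visited so far: [49, 8]
  queue [3, 20] -> pop 3, enqueue [2, 5], visited so far: [49, 8, 3]
  queue [20, 2, 5] -> pop 20, enqueue [33], visited so far: [49, 8, 3, 20]
  queue [2, 5, 33] -> pop 2, enqueue [none], visited so far: [49, 8, 3, 20, 2]
  queue [5, 33] -> pop 5, enqueue [none], visited so far: [49, 8, 3, 20, 2, 5]
  queue [33] -> pop 33, enqueue [none], visited so far: [49, 8, 3, 20, 2, 5, 33]
Result: [49, 8, 3, 20, 2, 5, 33]


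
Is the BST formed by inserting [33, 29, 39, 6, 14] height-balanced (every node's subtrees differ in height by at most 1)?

Tree (level-order array): [33, 29, 39, 6, None, None, None, None, 14]
Definition: a tree is height-balanced if, at every node, |h(left) - h(right)| <= 1 (empty subtree has height -1).
Bottom-up per-node check:
  node 14: h_left=-1, h_right=-1, diff=0 [OK], height=0
  node 6: h_left=-1, h_right=0, diff=1 [OK], height=1
  node 29: h_left=1, h_right=-1, diff=2 [FAIL (|1--1|=2 > 1)], height=2
  node 39: h_left=-1, h_right=-1, diff=0 [OK], height=0
  node 33: h_left=2, h_right=0, diff=2 [FAIL (|2-0|=2 > 1)], height=3
Node 29 violates the condition: |1 - -1| = 2 > 1.
Result: Not balanced
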